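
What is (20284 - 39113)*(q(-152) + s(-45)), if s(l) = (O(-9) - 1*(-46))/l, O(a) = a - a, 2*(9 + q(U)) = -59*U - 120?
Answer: -3739985441/45 ≈ -8.3111e+7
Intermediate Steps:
q(U) = -69 - 59*U/2 (q(U) = -9 + (-59*U - 120)/2 = -9 + (-120 - 59*U)/2 = -9 + (-60 - 59*U/2) = -69 - 59*U/2)
O(a) = 0
s(l) = 46/l (s(l) = (0 - 1*(-46))/l = (0 + 46)/l = 46/l)
(20284 - 39113)*(q(-152) + s(-45)) = (20284 - 39113)*((-69 - 59/2*(-152)) + 46/(-45)) = -18829*((-69 + 4484) + 46*(-1/45)) = -18829*(4415 - 46/45) = -18829*198629/45 = -3739985441/45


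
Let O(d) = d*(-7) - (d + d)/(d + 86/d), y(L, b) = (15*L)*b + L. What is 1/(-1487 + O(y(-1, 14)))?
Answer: -44607/535112 ≈ -0.083360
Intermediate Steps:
y(L, b) = L + 15*L*b (y(L, b) = 15*L*b + L = L + 15*L*b)
O(d) = -7*d - 2*d/(d + 86/d)
1/(-1487 + O(y(-1, 14))) = 1/(-1487 - (-(1 + 15*14))*(602 + 2*(-(1 + 15*14)) + 7*(-(1 + 15*14))**2)/(86 + (-(1 + 15*14))**2)) = 1/(-1487 - (-(1 + 210))*(602 + 2*(-(1 + 210)) + 7*(-(1 + 210))**2)/(86 + (-(1 + 210))**2)) = 1/(-1487 - (-1*211)*(602 + 2*(-1*211) + 7*(-1*211)**2)/(86 + (-1*211)**2)) = 1/(-1487 - 1*(-211)*(602 + 2*(-211) + 7*(-211)**2)/(86 + (-211)**2)) = 1/(-1487 - 1*(-211)*(602 - 422 + 7*44521)/(86 + 44521)) = 1/(-1487 - 1*(-211)*(602 - 422 + 311647)/44607) = 1/(-1487 - 1*(-211)*1/44607*311827) = 1/(-1487 + 65795497/44607) = 1/(-535112/44607) = -44607/535112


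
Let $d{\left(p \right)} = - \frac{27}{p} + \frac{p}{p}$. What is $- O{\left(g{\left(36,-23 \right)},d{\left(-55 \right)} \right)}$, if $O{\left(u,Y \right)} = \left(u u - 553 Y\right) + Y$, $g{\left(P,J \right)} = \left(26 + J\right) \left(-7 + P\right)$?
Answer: $- \frac{371031}{55} \approx -6746.0$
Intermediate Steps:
$d{\left(p \right)} = 1 - \frac{27}{p}$ ($d{\left(p \right)} = - \frac{27}{p} + 1 = 1 - \frac{27}{p}$)
$g{\left(P,J \right)} = \left(-7 + P\right) \left(26 + J\right)$
$O{\left(u,Y \right)} = u^{2} - 552 Y$ ($O{\left(u,Y \right)} = \left(u^{2} - 553 Y\right) + Y = u^{2} - 552 Y$)
$- O{\left(g{\left(36,-23 \right)},d{\left(-55 \right)} \right)} = - (\left(-182 - -161 + 26 \cdot 36 - 828\right)^{2} - 552 \frac{-27 - 55}{-55}) = - (\left(-182 + 161 + 936 - 828\right)^{2} - 552 \left(\left(- \frac{1}{55}\right) \left(-82\right)\right)) = - (87^{2} - \frac{45264}{55}) = - (7569 - \frac{45264}{55}) = \left(-1\right) \frac{371031}{55} = - \frac{371031}{55}$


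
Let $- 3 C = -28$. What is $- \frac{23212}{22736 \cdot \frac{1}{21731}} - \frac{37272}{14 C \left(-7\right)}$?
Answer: $- \frac{881113619}{39788} \approx -22145.0$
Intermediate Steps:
$C = \frac{28}{3}$ ($C = \left(- \frac{1}{3}\right) \left(-28\right) = \frac{28}{3} \approx 9.3333$)
$- \frac{23212}{22736 \cdot \frac{1}{21731}} - \frac{37272}{14 C \left(-7\right)} = - \frac{23212}{22736 \cdot \frac{1}{21731}} - \frac{37272}{14 \cdot \frac{28}{3} \left(-7\right)} = - \frac{23212}{22736 \cdot \frac{1}{21731}} - \frac{37272}{\frac{392}{3} \left(-7\right)} = - \frac{23212}{\frac{22736}{21731}} - \frac{37272}{- \frac{2744}{3}} = \left(-23212\right) \frac{21731}{22736} - - \frac{13977}{343} = - \frac{18014999}{812} + \frac{13977}{343} = - \frac{881113619}{39788}$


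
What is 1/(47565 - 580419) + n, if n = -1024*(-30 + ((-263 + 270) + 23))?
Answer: -1/532854 ≈ -1.8767e-6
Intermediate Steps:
n = 0 (n = -1024*(-30 + (7 + 23)) = -1024*(-30 + 30) = -1024*0 = 0)
1/(47565 - 580419) + n = 1/(47565 - 580419) + 0 = 1/(-532854) + 0 = -1/532854 + 0 = -1/532854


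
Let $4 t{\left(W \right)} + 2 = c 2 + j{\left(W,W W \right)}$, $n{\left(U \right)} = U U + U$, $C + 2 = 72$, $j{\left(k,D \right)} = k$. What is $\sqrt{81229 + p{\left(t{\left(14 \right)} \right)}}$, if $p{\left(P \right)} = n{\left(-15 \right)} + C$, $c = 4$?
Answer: $\sqrt{81509} \approx 285.5$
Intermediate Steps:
$C = 70$ ($C = -2 + 72 = 70$)
$n{\left(U \right)} = U + U^{2}$ ($n{\left(U \right)} = U^{2} + U = U + U^{2}$)
$t{\left(W \right)} = \frac{3}{2} + \frac{W}{4}$ ($t{\left(W \right)} = - \frac{1}{2} + \frac{4 \cdot 2 + W}{4} = - \frac{1}{2} + \frac{8 + W}{4} = - \frac{1}{2} + \left(2 + \frac{W}{4}\right) = \frac{3}{2} + \frac{W}{4}$)
$p{\left(P \right)} = 280$ ($p{\left(P \right)} = - 15 \left(1 - 15\right) + 70 = \left(-15\right) \left(-14\right) + 70 = 210 + 70 = 280$)
$\sqrt{81229 + p{\left(t{\left(14 \right)} \right)}} = \sqrt{81229 + 280} = \sqrt{81509}$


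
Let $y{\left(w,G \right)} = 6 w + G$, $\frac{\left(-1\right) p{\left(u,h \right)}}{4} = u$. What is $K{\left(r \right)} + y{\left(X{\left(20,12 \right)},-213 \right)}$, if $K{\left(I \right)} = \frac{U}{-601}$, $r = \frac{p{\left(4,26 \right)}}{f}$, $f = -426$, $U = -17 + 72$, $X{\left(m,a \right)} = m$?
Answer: $- \frac{55948}{601} \approx -93.092$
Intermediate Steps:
$p{\left(u,h \right)} = - 4 u$
$y{\left(w,G \right)} = G + 6 w$
$U = 55$
$r = \frac{8}{213}$ ($r = \frac{\left(-4\right) 4}{-426} = \left(-16\right) \left(- \frac{1}{426}\right) = \frac{8}{213} \approx 0.037559$)
$K{\left(I \right)} = - \frac{55}{601}$ ($K{\left(I \right)} = \frac{55}{-601} = 55 \left(- \frac{1}{601}\right) = - \frac{55}{601}$)
$K{\left(r \right)} + y{\left(X{\left(20,12 \right)},-213 \right)} = - \frac{55}{601} + \left(-213 + 6 \cdot 20\right) = - \frac{55}{601} + \left(-213 + 120\right) = - \frac{55}{601} - 93 = - \frac{55948}{601}$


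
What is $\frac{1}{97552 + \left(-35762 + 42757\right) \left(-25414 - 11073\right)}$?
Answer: $- \frac{1}{255129013} \approx -3.9196 \cdot 10^{-9}$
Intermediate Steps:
$\frac{1}{97552 + \left(-35762 + 42757\right) \left(-25414 - 11073\right)} = \frac{1}{97552 + 6995 \left(-36487\right)} = \frac{1}{97552 - 255226565} = \frac{1}{-255129013} = - \frac{1}{255129013}$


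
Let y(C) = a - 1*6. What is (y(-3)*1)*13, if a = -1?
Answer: -91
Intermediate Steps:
y(C) = -7 (y(C) = -1 - 1*6 = -1 - 6 = -7)
(y(-3)*1)*13 = -7*1*13 = -7*13 = -91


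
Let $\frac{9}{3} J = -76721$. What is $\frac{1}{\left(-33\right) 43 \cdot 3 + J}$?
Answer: $- \frac{3}{89492} \approx -3.3523 \cdot 10^{-5}$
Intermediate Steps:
$J = - \frac{76721}{3}$ ($J = \frac{1}{3} \left(-76721\right) = - \frac{76721}{3} \approx -25574.0$)
$\frac{1}{\left(-33\right) 43 \cdot 3 + J} = \frac{1}{\left(-33\right) 43 \cdot 3 - \frac{76721}{3}} = \frac{1}{\left(-1419\right) 3 - \frac{76721}{3}} = \frac{1}{-4257 - \frac{76721}{3}} = \frac{1}{- \frac{89492}{3}} = - \frac{3}{89492}$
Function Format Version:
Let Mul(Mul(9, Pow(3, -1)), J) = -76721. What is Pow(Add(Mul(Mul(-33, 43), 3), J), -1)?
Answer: Rational(-3, 89492) ≈ -3.3523e-5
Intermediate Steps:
J = Rational(-76721, 3) (J = Mul(Rational(1, 3), -76721) = Rational(-76721, 3) ≈ -25574.)
Pow(Add(Mul(Mul(-33, 43), 3), J), -1) = Pow(Add(Mul(Mul(-33, 43), 3), Rational(-76721, 3)), -1) = Pow(Add(Mul(-1419, 3), Rational(-76721, 3)), -1) = Pow(Add(-4257, Rational(-76721, 3)), -1) = Pow(Rational(-89492, 3), -1) = Rational(-3, 89492)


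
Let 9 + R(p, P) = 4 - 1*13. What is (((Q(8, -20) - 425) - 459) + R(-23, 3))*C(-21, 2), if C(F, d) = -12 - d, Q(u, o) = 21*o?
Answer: 18508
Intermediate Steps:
R(p, P) = -18 (R(p, P) = -9 + (4 - 1*13) = -9 + (4 - 13) = -9 - 9 = -18)
(((Q(8, -20) - 425) - 459) + R(-23, 3))*C(-21, 2) = (((21*(-20) - 425) - 459) - 18)*(-12 - 1*2) = (((-420 - 425) - 459) - 18)*(-12 - 2) = ((-845 - 459) - 18)*(-14) = (-1304 - 18)*(-14) = -1322*(-14) = 18508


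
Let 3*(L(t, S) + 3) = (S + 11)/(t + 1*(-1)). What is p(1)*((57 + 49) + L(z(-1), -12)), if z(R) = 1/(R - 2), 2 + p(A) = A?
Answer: -413/4 ≈ -103.25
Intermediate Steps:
p(A) = -2 + A
z(R) = 1/(-2 + R)
L(t, S) = -3 + (11 + S)/(3*(-1 + t)) (L(t, S) = -3 + ((S + 11)/(t + 1*(-1)))/3 = -3 + ((11 + S)/(t - 1))/3 = -3 + ((11 + S)/(-1 + t))/3 = -3 + (11 + S)/(3*(-1 + t)))
p(1)*((57 + 49) + L(z(-1), -12)) = (-2 + 1)*((57 + 49) + (20 - 12 - 9/(-2 - 1))/(3*(-1 + 1/(-2 - 1)))) = -(106 + (20 - 12 - 9/(-3))/(3*(-1 + 1/(-3)))) = -(106 + (20 - 12 - 9*(-⅓))/(3*(-1 - ⅓))) = -(106 + (20 - 12 + 3)/(3*(-4/3))) = -(106 + (⅓)*(-¾)*11) = -(106 - 11/4) = -1*413/4 = -413/4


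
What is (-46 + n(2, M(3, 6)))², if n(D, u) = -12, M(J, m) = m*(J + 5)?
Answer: 3364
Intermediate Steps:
M(J, m) = m*(5 + J)
(-46 + n(2, M(3, 6)))² = (-46 - 12)² = (-58)² = 3364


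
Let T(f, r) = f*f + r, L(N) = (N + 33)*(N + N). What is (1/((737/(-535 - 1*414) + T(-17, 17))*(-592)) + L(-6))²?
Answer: 3086750345210133948025/29404342323579136 ≈ 1.0498e+5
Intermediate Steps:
L(N) = 2*N*(33 + N) (L(N) = (33 + N)*(2*N) = 2*N*(33 + N))
T(f, r) = r + f² (T(f, r) = f² + r = r + f²)
(1/((737/(-535 - 1*414) + T(-17, 17))*(-592)) + L(-6))² = (1/((737/(-535 - 1*414) + (17 + (-17)²))*(-592)) + 2*(-6)*(33 - 6))² = (-1/592/(737/(-535 - 414) + (17 + 289)) + 2*(-6)*27)² = (-1/592/(737/(-949) + 306) - 324)² = (-1/592/(737*(-1/949) + 306) - 324)² = (-1/592/(-737/949 + 306) - 324)² = (-1/592/(289657/949) - 324)² = ((949/289657)*(-1/592) - 324)² = (-949/171476944 - 324)² = (-55558530805/171476944)² = 3086750345210133948025/29404342323579136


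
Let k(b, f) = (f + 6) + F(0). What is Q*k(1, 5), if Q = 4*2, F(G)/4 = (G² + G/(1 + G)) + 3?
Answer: 184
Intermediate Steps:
F(G) = 12 + 4*G² + 4*G/(1 + G) (F(G) = 4*((G² + G/(1 + G)) + 3) = 4*(3 + G² + G/(1 + G)) = 12 + 4*G² + 4*G/(1 + G))
Q = 8
k(b, f) = 18 + f (k(b, f) = (f + 6) + 4*(3 + 0² + 0³ + 4*0)/(1 + 0) = (6 + f) + 4*(3 + 0 + 0 + 0)/1 = (6 + f) + 4*1*3 = (6 + f) + 12 = 18 + f)
Q*k(1, 5) = 8*(18 + 5) = 8*23 = 184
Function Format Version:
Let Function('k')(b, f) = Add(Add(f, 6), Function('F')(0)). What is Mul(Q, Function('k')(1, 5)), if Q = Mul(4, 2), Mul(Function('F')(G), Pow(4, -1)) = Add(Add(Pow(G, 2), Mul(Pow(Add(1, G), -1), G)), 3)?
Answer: 184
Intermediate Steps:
Function('F')(G) = Add(12, Mul(4, Pow(G, 2)), Mul(4, G, Pow(Add(1, G), -1))) (Function('F')(G) = Mul(4, Add(Add(Pow(G, 2), Mul(Pow(Add(1, G), -1), G)), 3)) = Mul(4, Add(Add(Pow(G, 2), Mul(G, Pow(Add(1, G), -1))), 3)) = Mul(4, Add(3, Pow(G, 2), Mul(G, Pow(Add(1, G), -1)))) = Add(12, Mul(4, Pow(G, 2)), Mul(4, G, Pow(Add(1, G), -1))))
Q = 8
Function('k')(b, f) = Add(18, f) (Function('k')(b, f) = Add(Add(f, 6), Mul(4, Pow(Add(1, 0), -1), Add(3, Pow(0, 2), Pow(0, 3), Mul(4, 0)))) = Add(Add(6, f), Mul(4, Pow(1, -1), Add(3, 0, 0, 0))) = Add(Add(6, f), Mul(4, 1, 3)) = Add(Add(6, f), 12) = Add(18, f))
Mul(Q, Function('k')(1, 5)) = Mul(8, Add(18, 5)) = Mul(8, 23) = 184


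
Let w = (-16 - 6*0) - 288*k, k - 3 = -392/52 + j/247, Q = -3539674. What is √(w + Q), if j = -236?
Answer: I*√215856415658/247 ≈ 1881.0*I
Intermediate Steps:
k = -1357/247 (k = 3 + (-392/52 - 236/247) = 3 + (-392*1/52 - 236*1/247) = 3 + (-98/13 - 236/247) = 3 - 2098/247 = -1357/247 ≈ -5.4939)
w = 386864/247 (w = (-16 - 6*0) - 288*(-1357/247) = (-16 + 0) + 390816/247 = -16 + 390816/247 = 386864/247 ≈ 1566.3)
√(w + Q) = √(386864/247 - 3539674) = √(-873912614/247) = I*√215856415658/247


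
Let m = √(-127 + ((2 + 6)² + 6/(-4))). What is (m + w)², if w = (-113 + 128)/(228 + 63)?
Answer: -1213711/18818 + 5*I*√258/97 ≈ -64.497 + 0.82796*I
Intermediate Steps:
w = 5/97 (w = 15/291 = 15*(1/291) = 5/97 ≈ 0.051546)
m = I*√258/2 (m = √(-127 + (8² + 6*(-¼))) = √(-127 + (64 - 3/2)) = √(-127 + 125/2) = √(-129/2) = I*√258/2 ≈ 8.0312*I)
(m + w)² = (I*√258/2 + 5/97)² = (5/97 + I*√258/2)²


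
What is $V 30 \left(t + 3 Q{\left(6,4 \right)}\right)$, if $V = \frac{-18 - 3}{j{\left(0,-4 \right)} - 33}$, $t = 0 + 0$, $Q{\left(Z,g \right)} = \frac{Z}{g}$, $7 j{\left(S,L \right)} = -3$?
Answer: $\frac{2205}{26} \approx 84.808$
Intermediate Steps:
$j{\left(S,L \right)} = - \frac{3}{7}$ ($j{\left(S,L \right)} = \frac{1}{7} \left(-3\right) = - \frac{3}{7}$)
$t = 0$
$V = \frac{49}{78}$ ($V = \frac{-18 - 3}{- \frac{3}{7} - 33} = - \frac{21}{- \frac{3}{7} - 33} = - \frac{21}{- \frac{234}{7}} = \left(-21\right) \left(- \frac{7}{234}\right) = \frac{49}{78} \approx 0.62821$)
$V 30 \left(t + 3 Q{\left(6,4 \right)}\right) = \frac{49}{78} \cdot 30 \left(0 + 3 \cdot \frac{6}{4}\right) = \frac{245 \left(0 + 3 \cdot 6 \cdot \frac{1}{4}\right)}{13} = \frac{245 \left(0 + 3 \cdot \frac{3}{2}\right)}{13} = \frac{245 \left(0 + \frac{9}{2}\right)}{13} = \frac{245}{13} \cdot \frac{9}{2} = \frac{2205}{26}$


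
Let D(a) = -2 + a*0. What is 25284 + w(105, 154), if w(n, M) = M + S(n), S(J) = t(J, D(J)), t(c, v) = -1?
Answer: 25437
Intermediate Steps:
D(a) = -2 (D(a) = -2 + 0 = -2)
S(J) = -1
w(n, M) = -1 + M (w(n, M) = M - 1 = -1 + M)
25284 + w(105, 154) = 25284 + (-1 + 154) = 25284 + 153 = 25437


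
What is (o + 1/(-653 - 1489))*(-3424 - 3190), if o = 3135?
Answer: -22207063883/1071 ≈ -2.0735e+7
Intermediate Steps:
(o + 1/(-653 - 1489))*(-3424 - 3190) = (3135 + 1/(-653 - 1489))*(-3424 - 3190) = (3135 + 1/(-2142))*(-6614) = (3135 - 1/2142)*(-6614) = (6715169/2142)*(-6614) = -22207063883/1071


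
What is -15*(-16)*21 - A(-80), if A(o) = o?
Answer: 5120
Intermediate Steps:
-15*(-16)*21 - A(-80) = -15*(-16)*21 - 1*(-80) = 240*21 + 80 = 5040 + 80 = 5120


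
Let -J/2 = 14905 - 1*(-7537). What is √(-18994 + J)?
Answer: 41*I*√38 ≈ 252.74*I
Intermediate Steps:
J = -44884 (J = -2*(14905 - 1*(-7537)) = -2*(14905 + 7537) = -2*22442 = -44884)
√(-18994 + J) = √(-18994 - 44884) = √(-63878) = 41*I*√38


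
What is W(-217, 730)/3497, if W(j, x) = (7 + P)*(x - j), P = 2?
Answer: 8523/3497 ≈ 2.4372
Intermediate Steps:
W(j, x) = -9*j + 9*x (W(j, x) = (7 + 2)*(x - j) = 9*(x - j) = -9*j + 9*x)
W(-217, 730)/3497 = (-9*(-217) + 9*730)/3497 = (1953 + 6570)*(1/3497) = 8523*(1/3497) = 8523/3497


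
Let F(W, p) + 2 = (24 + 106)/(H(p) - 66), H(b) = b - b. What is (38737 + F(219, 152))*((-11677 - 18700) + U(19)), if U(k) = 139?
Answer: -38649909220/33 ≈ -1.1712e+9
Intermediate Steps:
H(b) = 0
F(W, p) = -131/33 (F(W, p) = -2 + (24 + 106)/(0 - 66) = -2 + 130/(-66) = -2 + 130*(-1/66) = -2 - 65/33 = -131/33)
(38737 + F(219, 152))*((-11677 - 18700) + U(19)) = (38737 - 131/33)*((-11677 - 18700) + 139) = 1278190*(-30377 + 139)/33 = (1278190/33)*(-30238) = -38649909220/33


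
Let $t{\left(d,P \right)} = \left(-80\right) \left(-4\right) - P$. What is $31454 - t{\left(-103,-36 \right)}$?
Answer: $31098$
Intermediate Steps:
$t{\left(d,P \right)} = 320 - P$
$31454 - t{\left(-103,-36 \right)} = 31454 - \left(320 - -36\right) = 31454 - \left(320 + 36\right) = 31454 - 356 = 31098$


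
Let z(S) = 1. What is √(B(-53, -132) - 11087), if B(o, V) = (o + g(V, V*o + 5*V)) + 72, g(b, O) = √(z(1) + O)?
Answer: √(-11068 + √6337) ≈ 104.83*I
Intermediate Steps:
g(b, O) = √(1 + O)
B(o, V) = 72 + o + √(1 + 5*V + V*o) (B(o, V) = (o + √(1 + (V*o + 5*V))) + 72 = (o + √(1 + (5*V + V*o))) + 72 = (o + √(1 + 5*V + V*o)) + 72 = 72 + o + √(1 + 5*V + V*o))
√(B(-53, -132) - 11087) = √((72 - 53 + √(1 - 132*(5 - 53))) - 11087) = √((72 - 53 + √(1 - 132*(-48))) - 11087) = √((72 - 53 + √(1 + 6336)) - 11087) = √((72 - 53 + √6337) - 11087) = √((19 + √6337) - 11087) = √(-11068 + √6337)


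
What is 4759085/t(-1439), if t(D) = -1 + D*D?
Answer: 951817/414144 ≈ 2.2983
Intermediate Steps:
t(D) = -1 + D²
4759085/t(-1439) = 4759085/(-1 + (-1439)²) = 4759085/(-1 + 2070721) = 4759085/2070720 = 4759085*(1/2070720) = 951817/414144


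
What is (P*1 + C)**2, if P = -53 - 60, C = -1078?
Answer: 1418481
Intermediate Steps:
P = -113
(P*1 + C)**2 = (-113*1 - 1078)**2 = (-113 - 1078)**2 = (-1191)**2 = 1418481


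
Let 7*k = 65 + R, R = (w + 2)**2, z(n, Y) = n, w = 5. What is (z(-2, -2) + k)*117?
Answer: 11700/7 ≈ 1671.4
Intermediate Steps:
R = 49 (R = (5 + 2)**2 = 7**2 = 49)
k = 114/7 (k = (65 + 49)/7 = (1/7)*114 = 114/7 ≈ 16.286)
(z(-2, -2) + k)*117 = (-2 + 114/7)*117 = (100/7)*117 = 11700/7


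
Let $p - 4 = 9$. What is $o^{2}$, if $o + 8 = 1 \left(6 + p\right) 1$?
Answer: $121$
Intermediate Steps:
$p = 13$ ($p = 4 + 9 = 13$)
$o = 11$ ($o = -8 + 1 \left(6 + 13\right) 1 = -8 + 1 \cdot 19 \cdot 1 = -8 + 1 \cdot 19 = -8 + 19 = 11$)
$o^{2} = 11^{2} = 121$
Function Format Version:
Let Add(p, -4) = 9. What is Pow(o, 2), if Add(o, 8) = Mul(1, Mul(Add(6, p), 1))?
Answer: 121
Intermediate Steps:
p = 13 (p = Add(4, 9) = 13)
o = 11 (o = Add(-8, Mul(1, Mul(Add(6, 13), 1))) = Add(-8, Mul(1, Mul(19, 1))) = Add(-8, Mul(1, 19)) = Add(-8, 19) = 11)
Pow(o, 2) = Pow(11, 2) = 121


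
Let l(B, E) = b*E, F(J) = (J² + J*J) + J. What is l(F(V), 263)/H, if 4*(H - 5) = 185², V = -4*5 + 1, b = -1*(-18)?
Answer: 2104/3805 ≈ 0.55296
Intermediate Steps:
b = 18
V = -19 (V = -20 + 1 = -19)
F(J) = J + 2*J² (F(J) = (J² + J²) + J = 2*J² + J = J + 2*J²)
H = 34245/4 (H = 5 + (¼)*185² = 5 + (¼)*34225 = 5 + 34225/4 = 34245/4 ≈ 8561.3)
l(B, E) = 18*E
l(F(V), 263)/H = (18*263)/(34245/4) = 4734*(4/34245) = 2104/3805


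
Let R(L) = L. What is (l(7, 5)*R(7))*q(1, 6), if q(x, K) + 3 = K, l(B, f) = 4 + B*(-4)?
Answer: -504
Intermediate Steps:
l(B, f) = 4 - 4*B
q(x, K) = -3 + K
(l(7, 5)*R(7))*q(1, 6) = ((4 - 4*7)*7)*(-3 + 6) = ((4 - 28)*7)*3 = -24*7*3 = -168*3 = -504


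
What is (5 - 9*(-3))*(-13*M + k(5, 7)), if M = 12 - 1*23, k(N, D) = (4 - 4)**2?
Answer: 4576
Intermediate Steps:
k(N, D) = 0 (k(N, D) = 0**2 = 0)
M = -11 (M = 12 - 23 = -11)
(5 - 9*(-3))*(-13*M + k(5, 7)) = (5 - 9*(-3))*(-13*(-11) + 0) = (5 + 27)*(143 + 0) = 32*143 = 4576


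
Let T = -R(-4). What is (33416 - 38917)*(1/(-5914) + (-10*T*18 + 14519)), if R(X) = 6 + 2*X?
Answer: -460633523825/5914 ≈ -7.7889e+7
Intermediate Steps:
T = 2 (T = -(6 + 2*(-4)) = -(6 - 8) = -1*(-2) = 2)
(33416 - 38917)*(1/(-5914) + (-10*T*18 + 14519)) = (33416 - 38917)*(1/(-5914) + (-10*2*18 + 14519)) = -5501*(-1/5914 + (-20*18 + 14519)) = -5501*(-1/5914 + (-360 + 14519)) = -5501*(-1/5914 + 14159) = -5501*83736325/5914 = -460633523825/5914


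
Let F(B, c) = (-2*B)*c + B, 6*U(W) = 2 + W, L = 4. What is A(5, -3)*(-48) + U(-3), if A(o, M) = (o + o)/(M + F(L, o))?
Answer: 947/78 ≈ 12.141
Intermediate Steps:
U(W) = ⅓ + W/6 (U(W) = (2 + W)/6 = ⅓ + W/6)
F(B, c) = B - 2*B*c (F(B, c) = -2*B*c + B = B - 2*B*c)
A(o, M) = 2*o/(4 + M - 8*o) (A(o, M) = (o + o)/(M + 4*(1 - 2*o)) = (2*o)/(M + (4 - 8*o)) = (2*o)/(4 + M - 8*o) = 2*o/(4 + M - 8*o))
A(5, -3)*(-48) + U(-3) = (2*5/(4 - 3 - 8*5))*(-48) + (⅓ + (⅙)*(-3)) = (2*5/(4 - 3 - 40))*(-48) + (⅓ - ½) = (2*5/(-39))*(-48) - ⅙ = (2*5*(-1/39))*(-48) - ⅙ = -10/39*(-48) - ⅙ = 160/13 - ⅙ = 947/78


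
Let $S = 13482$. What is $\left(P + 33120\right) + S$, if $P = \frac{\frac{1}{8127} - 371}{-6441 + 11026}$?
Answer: $\frac{1736494456474}{37262295} \approx 46602.0$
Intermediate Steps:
$P = - \frac{3015116}{37262295}$ ($P = \frac{\frac{1}{8127} - 371}{4585} = \left(- \frac{3015116}{8127}\right) \frac{1}{4585} = - \frac{3015116}{37262295} \approx -0.080916$)
$\left(P + 33120\right) + S = \left(- \frac{3015116}{37262295} + 33120\right) + 13482 = \frac{1234124195284}{37262295} + 13482 = \frac{1736494456474}{37262295}$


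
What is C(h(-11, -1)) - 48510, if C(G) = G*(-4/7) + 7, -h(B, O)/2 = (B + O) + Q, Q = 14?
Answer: -339505/7 ≈ -48501.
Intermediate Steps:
h(B, O) = -28 - 2*B - 2*O (h(B, O) = -2*((B + O) + 14) = -2*(14 + B + O) = -28 - 2*B - 2*O)
C(G) = 7 - 4*G/7 (C(G) = G*(-4*⅐) + 7 = G*(-4/7) + 7 = -4*G/7 + 7 = 7 - 4*G/7)
C(h(-11, -1)) - 48510 = (7 - 4*(-28 - 2*(-11) - 2*(-1))/7) - 48510 = (7 - 4*(-28 + 22 + 2)/7) - 48510 = (7 - 4/7*(-4)) - 48510 = (7 + 16/7) - 48510 = 65/7 - 48510 = -339505/7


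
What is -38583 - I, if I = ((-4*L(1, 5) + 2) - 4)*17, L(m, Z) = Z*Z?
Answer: -36849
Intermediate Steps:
L(m, Z) = Z²
I = -1734 (I = ((-4*5² + 2) - 4)*17 = ((-4*25 + 2) - 4)*17 = ((-100 + 2) - 4)*17 = (-98 - 4)*17 = -102*17 = -1734)
-38583 - I = -38583 - 1*(-1734) = -38583 + 1734 = -36849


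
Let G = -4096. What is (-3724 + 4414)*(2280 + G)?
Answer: -1253040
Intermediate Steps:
(-3724 + 4414)*(2280 + G) = (-3724 + 4414)*(2280 - 4096) = 690*(-1816) = -1253040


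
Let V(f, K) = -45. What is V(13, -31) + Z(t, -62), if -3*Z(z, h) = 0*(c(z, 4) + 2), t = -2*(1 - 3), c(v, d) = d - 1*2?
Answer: -45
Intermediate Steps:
c(v, d) = -2 + d (c(v, d) = d - 2 = -2 + d)
t = 4 (t = -2*(-2) = 4)
Z(z, h) = 0 (Z(z, h) = -0*((-2 + 4) + 2) = -0*(2 + 2) = -0*4 = -⅓*0 = 0)
V(13, -31) + Z(t, -62) = -45 + 0 = -45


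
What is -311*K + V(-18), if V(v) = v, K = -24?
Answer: 7446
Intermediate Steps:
-311*K + V(-18) = -311*(-24) - 18 = 7464 - 18 = 7446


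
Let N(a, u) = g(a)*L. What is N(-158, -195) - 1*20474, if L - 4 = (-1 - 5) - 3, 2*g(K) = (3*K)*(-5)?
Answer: -26399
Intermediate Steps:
g(K) = -15*K/2 (g(K) = ((3*K)*(-5))/2 = (-15*K)/2 = -15*K/2)
L = -5 (L = 4 + ((-1 - 5) - 3) = 4 + (-6 - 3) = 4 - 9 = -5)
N(a, u) = 75*a/2 (N(a, u) = -15*a/2*(-5) = 75*a/2)
N(-158, -195) - 1*20474 = (75/2)*(-158) - 1*20474 = -5925 - 20474 = -26399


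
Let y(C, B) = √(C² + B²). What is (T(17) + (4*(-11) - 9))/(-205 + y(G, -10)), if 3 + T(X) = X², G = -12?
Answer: -47765/41781 - 466*√61/41781 ≈ -1.2303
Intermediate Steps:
T(X) = -3 + X²
y(C, B) = √(B² + C²)
(T(17) + (4*(-11) - 9))/(-205 + y(G, -10)) = ((-3 + 17²) + (4*(-11) - 9))/(-205 + √((-10)² + (-12)²)) = ((-3 + 289) + (-44 - 9))/(-205 + √(100 + 144)) = (286 - 53)/(-205 + √244) = 233/(-205 + 2*√61)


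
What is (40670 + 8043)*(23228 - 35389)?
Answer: -592398793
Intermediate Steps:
(40670 + 8043)*(23228 - 35389) = 48713*(-12161) = -592398793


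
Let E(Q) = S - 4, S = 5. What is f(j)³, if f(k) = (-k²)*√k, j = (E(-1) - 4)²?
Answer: -14348907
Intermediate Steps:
E(Q) = 1 (E(Q) = 5 - 4 = 1)
j = 9 (j = (1 - 4)² = (-3)² = 9)
f(k) = -k^(5/2)
f(j)³ = (-9^(5/2))³ = (-1*243)³ = (-243)³ = -14348907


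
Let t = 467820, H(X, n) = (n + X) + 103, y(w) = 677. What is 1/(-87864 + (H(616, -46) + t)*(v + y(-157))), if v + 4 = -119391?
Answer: -1/55618639838 ≈ -1.7980e-11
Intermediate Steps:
v = -119395 (v = -4 - 119391 = -119395)
H(X, n) = 103 + X + n (H(X, n) = (X + n) + 103 = 103 + X + n)
1/(-87864 + (H(616, -46) + t)*(v + y(-157))) = 1/(-87864 + ((103 + 616 - 46) + 467820)*(-119395 + 677)) = 1/(-87864 + (673 + 467820)*(-118718)) = 1/(-87864 + 468493*(-118718)) = 1/(-87864 - 55618551974) = 1/(-55618639838) = -1/55618639838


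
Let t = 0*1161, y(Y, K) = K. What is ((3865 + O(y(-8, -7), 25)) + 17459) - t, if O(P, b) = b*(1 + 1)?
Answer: 21374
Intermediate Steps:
t = 0
O(P, b) = 2*b (O(P, b) = b*2 = 2*b)
((3865 + O(y(-8, -7), 25)) + 17459) - t = ((3865 + 2*25) + 17459) - 1*0 = ((3865 + 50) + 17459) + 0 = (3915 + 17459) + 0 = 21374 + 0 = 21374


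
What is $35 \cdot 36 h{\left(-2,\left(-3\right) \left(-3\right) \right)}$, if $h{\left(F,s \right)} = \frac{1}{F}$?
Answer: $-630$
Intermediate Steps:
$35 \cdot 36 h{\left(-2,\left(-3\right) \left(-3\right) \right)} = \frac{35 \cdot 36}{-2} = 1260 \left(- \frac{1}{2}\right) = -630$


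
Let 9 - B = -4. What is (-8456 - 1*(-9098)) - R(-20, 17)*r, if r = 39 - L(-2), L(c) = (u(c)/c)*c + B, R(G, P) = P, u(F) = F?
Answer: 166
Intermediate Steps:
B = 13 (B = 9 - 1*(-4) = 9 + 4 = 13)
L(c) = 13 + c (L(c) = (c/c)*c + 13 = 1*c + 13 = c + 13 = 13 + c)
r = 28 (r = 39 - (13 - 2) = 39 - 1*11 = 39 - 11 = 28)
(-8456 - 1*(-9098)) - R(-20, 17)*r = (-8456 - 1*(-9098)) - 17*28 = (-8456 + 9098) - 1*476 = 642 - 476 = 166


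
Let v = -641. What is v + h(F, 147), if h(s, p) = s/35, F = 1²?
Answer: -22434/35 ≈ -640.97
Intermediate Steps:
F = 1
h(s, p) = s/35 (h(s, p) = s*(1/35) = s/35)
v + h(F, 147) = -641 + (1/35)*1 = -641 + 1/35 = -22434/35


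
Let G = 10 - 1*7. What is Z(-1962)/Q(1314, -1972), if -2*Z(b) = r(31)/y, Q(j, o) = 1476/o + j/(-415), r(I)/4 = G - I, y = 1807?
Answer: -11457320/1447293159 ≈ -0.0079164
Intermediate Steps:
G = 3 (G = 10 - 7 = 3)
r(I) = 12 - 4*I (r(I) = 4*(3 - I) = 12 - 4*I)
Q(j, o) = 1476/o - j/415 (Q(j, o) = 1476/o + j*(-1/415) = 1476/o - j/415)
Z(b) = 56/1807 (Z(b) = -(12 - 4*31)/(2*1807) = -(12 - 124)/(2*1807) = -(-56)/1807 = -½*(-112/1807) = 56/1807)
Z(-1962)/Q(1314, -1972) = 56/(1807*(1476/(-1972) - 1/415*1314)) = 56/(1807*(1476*(-1/1972) - 1314/415)) = 56/(1807*(-369/493 - 1314/415)) = 56/(1807*(-800937/204595)) = (56/1807)*(-204595/800937) = -11457320/1447293159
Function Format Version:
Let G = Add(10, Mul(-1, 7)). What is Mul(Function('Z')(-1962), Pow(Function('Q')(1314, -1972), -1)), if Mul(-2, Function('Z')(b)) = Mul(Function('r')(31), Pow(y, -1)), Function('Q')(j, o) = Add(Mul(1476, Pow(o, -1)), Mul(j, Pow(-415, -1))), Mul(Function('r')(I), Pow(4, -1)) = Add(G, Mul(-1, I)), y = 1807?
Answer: Rational(-11457320, 1447293159) ≈ -0.0079164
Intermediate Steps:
G = 3 (G = Add(10, -7) = 3)
Function('r')(I) = Add(12, Mul(-4, I)) (Function('r')(I) = Mul(4, Add(3, Mul(-1, I))) = Add(12, Mul(-4, I)))
Function('Q')(j, o) = Add(Mul(1476, Pow(o, -1)), Mul(Rational(-1, 415), j)) (Function('Q')(j, o) = Add(Mul(1476, Pow(o, -1)), Mul(j, Rational(-1, 415))) = Add(Mul(1476, Pow(o, -1)), Mul(Rational(-1, 415), j)))
Function('Z')(b) = Rational(56, 1807) (Function('Z')(b) = Mul(Rational(-1, 2), Mul(Add(12, Mul(-4, 31)), Pow(1807, -1))) = Mul(Rational(-1, 2), Mul(Add(12, -124), Rational(1, 1807))) = Mul(Rational(-1, 2), Mul(-112, Rational(1, 1807))) = Mul(Rational(-1, 2), Rational(-112, 1807)) = Rational(56, 1807))
Mul(Function('Z')(-1962), Pow(Function('Q')(1314, -1972), -1)) = Mul(Rational(56, 1807), Pow(Add(Mul(1476, Pow(-1972, -1)), Mul(Rational(-1, 415), 1314)), -1)) = Mul(Rational(56, 1807), Pow(Add(Mul(1476, Rational(-1, 1972)), Rational(-1314, 415)), -1)) = Mul(Rational(56, 1807), Pow(Add(Rational(-369, 493), Rational(-1314, 415)), -1)) = Mul(Rational(56, 1807), Pow(Rational(-800937, 204595), -1)) = Mul(Rational(56, 1807), Rational(-204595, 800937)) = Rational(-11457320, 1447293159)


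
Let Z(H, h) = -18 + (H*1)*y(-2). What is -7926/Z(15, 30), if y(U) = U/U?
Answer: 2642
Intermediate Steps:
y(U) = 1
Z(H, h) = -18 + H (Z(H, h) = -18 + (H*1)*1 = -18 + H*1 = -18 + H)
-7926/Z(15, 30) = -7926/(-18 + 15) = -7926/(-3) = -7926*(-⅓) = 2642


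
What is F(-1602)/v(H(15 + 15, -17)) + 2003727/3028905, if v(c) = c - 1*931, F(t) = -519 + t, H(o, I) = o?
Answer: 249383804/82698285 ≈ 3.0156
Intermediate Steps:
v(c) = -931 + c (v(c) = c - 931 = -931 + c)
F(-1602)/v(H(15 + 15, -17)) + 2003727/3028905 = (-519 - 1602)/(-931 + (15 + 15)) + 2003727/3028905 = -2121/(-931 + 30) + 2003727*(1/3028905) = -2121/(-901) + 60719/91785 = -2121*(-1/901) + 60719/91785 = 2121/901 + 60719/91785 = 249383804/82698285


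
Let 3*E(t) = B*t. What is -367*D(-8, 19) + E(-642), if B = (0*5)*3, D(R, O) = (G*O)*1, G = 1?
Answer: -6973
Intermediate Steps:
D(R, O) = O (D(R, O) = (1*O)*1 = O*1 = O)
B = 0 (B = 0*3 = 0)
E(t) = 0 (E(t) = (0*t)/3 = (⅓)*0 = 0)
-367*D(-8, 19) + E(-642) = -367*19 + 0 = -6973 + 0 = -6973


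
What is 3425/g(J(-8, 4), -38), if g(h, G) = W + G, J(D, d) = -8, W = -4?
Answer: -3425/42 ≈ -81.548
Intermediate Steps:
g(h, G) = -4 + G
3425/g(J(-8, 4), -38) = 3425/(-4 - 38) = 3425/(-42) = 3425*(-1/42) = -3425/42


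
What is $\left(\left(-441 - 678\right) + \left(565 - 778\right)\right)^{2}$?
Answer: $1774224$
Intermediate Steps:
$\left(\left(-441 - 678\right) + \left(565 - 778\right)\right)^{2} = \left(-1119 - 213\right)^{2} = \left(-1332\right)^{2} = 1774224$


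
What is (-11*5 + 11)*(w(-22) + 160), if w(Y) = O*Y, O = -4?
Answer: -10912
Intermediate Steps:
w(Y) = -4*Y
(-11*5 + 11)*(w(-22) + 160) = (-11*5 + 11)*(-4*(-22) + 160) = (-55 + 11)*(88 + 160) = -44*248 = -10912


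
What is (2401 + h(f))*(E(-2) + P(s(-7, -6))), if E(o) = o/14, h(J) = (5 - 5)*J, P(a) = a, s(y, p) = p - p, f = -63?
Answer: -343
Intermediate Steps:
s(y, p) = 0
h(J) = 0 (h(J) = 0*J = 0)
E(o) = o/14 (E(o) = o*(1/14) = o/14)
(2401 + h(f))*(E(-2) + P(s(-7, -6))) = (2401 + 0)*((1/14)*(-2) + 0) = 2401*(-1/7 + 0) = 2401*(-1/7) = -343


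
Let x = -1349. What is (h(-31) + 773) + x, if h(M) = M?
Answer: -607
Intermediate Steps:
(h(-31) + 773) + x = (-31 + 773) - 1349 = 742 - 1349 = -607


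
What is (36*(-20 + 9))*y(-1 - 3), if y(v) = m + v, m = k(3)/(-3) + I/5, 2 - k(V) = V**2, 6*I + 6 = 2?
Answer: 3564/5 ≈ 712.80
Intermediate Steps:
I = -2/3 (I = -1 + (1/6)*2 = -1 + 1/3 = -2/3 ≈ -0.66667)
k(V) = 2 - V**2
m = 11/5 (m = (2 - 1*3**2)/(-3) - 2/3/5 = (2 - 1*9)*(-1/3) - 2/3*1/5 = (2 - 9)*(-1/3) - 2/15 = -7*(-1/3) - 2/15 = 7/3 - 2/15 = 11/5 ≈ 2.2000)
y(v) = 11/5 + v
(36*(-20 + 9))*y(-1 - 3) = (36*(-20 + 9))*(11/5 + (-1 - 3)) = (36*(-11))*(11/5 - 4) = -396*(-9/5) = 3564/5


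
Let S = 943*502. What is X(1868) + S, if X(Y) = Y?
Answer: 475254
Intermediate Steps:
S = 473386
X(1868) + S = 1868 + 473386 = 475254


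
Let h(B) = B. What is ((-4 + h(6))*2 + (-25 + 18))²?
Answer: 9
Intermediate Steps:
((-4 + h(6))*2 + (-25 + 18))² = ((-4 + 6)*2 + (-25 + 18))² = (2*2 - 7)² = (4 - 7)² = (-3)² = 9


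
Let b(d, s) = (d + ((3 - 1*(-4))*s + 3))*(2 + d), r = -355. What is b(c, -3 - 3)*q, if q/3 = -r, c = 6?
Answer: -281160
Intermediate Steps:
q = 1065 (q = 3*(-1*(-355)) = 3*355 = 1065)
b(d, s) = (2 + d)*(3 + d + 7*s) (b(d, s) = (d + ((3 + 4)*s + 3))*(2 + d) = (d + (7*s + 3))*(2 + d) = (d + (3 + 7*s))*(2 + d) = (3 + d + 7*s)*(2 + d) = (2 + d)*(3 + d + 7*s))
b(c, -3 - 3)*q = (6 + 6² + 5*6 + 14*(-3 - 3) + 7*6*(-3 - 3))*1065 = (6 + 36 + 30 + 14*(-6) + 7*6*(-6))*1065 = (6 + 36 + 30 - 84 - 252)*1065 = -264*1065 = -281160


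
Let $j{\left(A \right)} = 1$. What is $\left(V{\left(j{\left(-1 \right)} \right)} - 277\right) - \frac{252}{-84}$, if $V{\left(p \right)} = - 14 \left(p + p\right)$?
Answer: $-302$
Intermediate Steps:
$V{\left(p \right)} = - 28 p$ ($V{\left(p \right)} = - 14 \cdot 2 p = - 28 p$)
$\left(V{\left(j{\left(-1 \right)} \right)} - 277\right) - \frac{252}{-84} = \left(\left(-28\right) 1 - 277\right) - \frac{252}{-84} = \left(-28 - 277\right) - -3 = -305 + 3 = -302$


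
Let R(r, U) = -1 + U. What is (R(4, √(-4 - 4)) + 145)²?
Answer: 20728 + 576*I*√2 ≈ 20728.0 + 814.59*I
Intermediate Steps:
(R(4, √(-4 - 4)) + 145)² = ((-1 + √(-4 - 4)) + 145)² = ((-1 + √(-8)) + 145)² = ((-1 + 2*I*√2) + 145)² = (144 + 2*I*√2)²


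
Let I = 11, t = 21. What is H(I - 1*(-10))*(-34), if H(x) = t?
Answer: -714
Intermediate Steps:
H(x) = 21
H(I - 1*(-10))*(-34) = 21*(-34) = -714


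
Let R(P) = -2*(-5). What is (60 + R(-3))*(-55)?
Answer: -3850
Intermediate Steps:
R(P) = 10
(60 + R(-3))*(-55) = (60 + 10)*(-55) = 70*(-55) = -3850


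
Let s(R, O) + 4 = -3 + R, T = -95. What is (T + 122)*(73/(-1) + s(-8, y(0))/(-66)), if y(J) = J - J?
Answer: -43227/22 ≈ -1964.9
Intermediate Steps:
y(J) = 0
s(R, O) = -7 + R (s(R, O) = -4 + (-3 + R) = -7 + R)
(T + 122)*(73/(-1) + s(-8, y(0))/(-66)) = (-95 + 122)*(73/(-1) + (-7 - 8)/(-66)) = 27*(73*(-1) - 15*(-1/66)) = 27*(-73 + 5/22) = 27*(-1601/22) = -43227/22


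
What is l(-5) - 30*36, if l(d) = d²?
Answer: -1055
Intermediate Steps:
l(-5) - 30*36 = (-5)² - 30*36 = 25 - 1080 = -1055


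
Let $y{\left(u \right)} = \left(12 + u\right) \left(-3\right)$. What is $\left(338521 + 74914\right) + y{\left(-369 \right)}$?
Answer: $414506$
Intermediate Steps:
$y{\left(u \right)} = -36 - 3 u$
$\left(338521 + 74914\right) + y{\left(-369 \right)} = \left(338521 + 74914\right) - -1071 = 413435 + \left(-36 + 1107\right) = 413435 + 1071 = 414506$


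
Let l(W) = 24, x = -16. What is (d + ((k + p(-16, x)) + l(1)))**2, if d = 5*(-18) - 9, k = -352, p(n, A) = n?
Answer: 196249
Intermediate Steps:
d = -99 (d = -90 - 9 = -99)
(d + ((k + p(-16, x)) + l(1)))**2 = (-99 + ((-352 - 16) + 24))**2 = (-99 + (-368 + 24))**2 = (-99 - 344)**2 = (-443)**2 = 196249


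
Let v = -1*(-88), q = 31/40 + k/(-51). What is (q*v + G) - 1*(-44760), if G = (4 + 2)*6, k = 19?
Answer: 11432011/255 ≈ 44831.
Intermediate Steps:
G = 36 (G = 6*6 = 36)
q = 821/2040 (q = 31/40 + 19/(-51) = 31*(1/40) + 19*(-1/51) = 31/40 - 19/51 = 821/2040 ≈ 0.40245)
v = 88
(q*v + G) - 1*(-44760) = ((821/2040)*88 + 36) - 1*(-44760) = (9031/255 + 36) + 44760 = 18211/255 + 44760 = 11432011/255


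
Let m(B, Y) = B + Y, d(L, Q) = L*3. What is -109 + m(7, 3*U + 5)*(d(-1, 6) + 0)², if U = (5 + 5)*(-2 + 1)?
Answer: -271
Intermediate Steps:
d(L, Q) = 3*L
U = -10 (U = 10*(-1) = -10)
-109 + m(7, 3*U + 5)*(d(-1, 6) + 0)² = -109 + (7 + (3*(-10) + 5))*(3*(-1) + 0)² = -109 + (7 + (-30 + 5))*(-3 + 0)² = -109 + (7 - 25)*(-3)² = -109 - 18*9 = -109 - 162 = -271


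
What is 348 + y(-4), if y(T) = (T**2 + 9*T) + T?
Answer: 324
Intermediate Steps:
y(T) = T**2 + 10*T
348 + y(-4) = 348 - 4*(10 - 4) = 348 - 4*6 = 348 - 24 = 324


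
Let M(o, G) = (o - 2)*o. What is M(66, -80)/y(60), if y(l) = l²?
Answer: 88/75 ≈ 1.1733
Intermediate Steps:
M(o, G) = o*(-2 + o) (M(o, G) = (-2 + o)*o = o*(-2 + o))
M(66, -80)/y(60) = (66*(-2 + 66))/(60²) = (66*64)/3600 = 4224*(1/3600) = 88/75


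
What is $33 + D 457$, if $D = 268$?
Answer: $122509$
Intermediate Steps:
$33 + D 457 = 33 + 268 \cdot 457 = 33 + 122476 = 122509$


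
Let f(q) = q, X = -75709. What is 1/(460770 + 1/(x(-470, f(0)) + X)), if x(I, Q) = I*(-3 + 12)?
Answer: 79939/36833493029 ≈ 2.1703e-6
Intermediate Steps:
x(I, Q) = 9*I (x(I, Q) = I*9 = 9*I)
1/(460770 + 1/(x(-470, f(0)) + X)) = 1/(460770 + 1/(9*(-470) - 75709)) = 1/(460770 + 1/(-4230 - 75709)) = 1/(460770 + 1/(-79939)) = 1/(460770 - 1/79939) = 1/(36833493029/79939) = 79939/36833493029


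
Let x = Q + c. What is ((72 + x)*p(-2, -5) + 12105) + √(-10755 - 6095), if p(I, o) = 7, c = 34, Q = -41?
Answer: 12560 + 5*I*√674 ≈ 12560.0 + 129.81*I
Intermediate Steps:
x = -7 (x = -41 + 34 = -7)
((72 + x)*p(-2, -5) + 12105) + √(-10755 - 6095) = ((72 - 7)*7 + 12105) + √(-10755 - 6095) = (65*7 + 12105) + √(-16850) = (455 + 12105) + 5*I*√674 = 12560 + 5*I*√674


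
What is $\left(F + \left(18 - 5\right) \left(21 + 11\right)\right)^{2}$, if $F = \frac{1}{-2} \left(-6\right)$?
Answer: $175561$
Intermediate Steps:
$F = 3$ ($F = \left(- \frac{1}{2}\right) \left(-6\right) = 3$)
$\left(F + \left(18 - 5\right) \left(21 + 11\right)\right)^{2} = \left(3 + \left(18 - 5\right) \left(21 + 11\right)\right)^{2} = \left(3 + \left(18 - 5\right) 32\right)^{2} = \left(3 + 13 \cdot 32\right)^{2} = \left(3 + 416\right)^{2} = 419^{2} = 175561$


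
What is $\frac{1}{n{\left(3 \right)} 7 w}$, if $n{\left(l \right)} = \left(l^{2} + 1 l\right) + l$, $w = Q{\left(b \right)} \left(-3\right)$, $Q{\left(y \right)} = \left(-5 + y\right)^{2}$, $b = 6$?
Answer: $- \frac{1}{315} \approx -0.0031746$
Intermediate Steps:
$w = -3$ ($w = \left(-5 + 6\right)^{2} \left(-3\right) = 1^{2} \left(-3\right) = 1 \left(-3\right) = -3$)
$n{\left(l \right)} = l^{2} + 2 l$ ($n{\left(l \right)} = \left(l^{2} + l\right) + l = \left(l + l^{2}\right) + l = l^{2} + 2 l$)
$\frac{1}{n{\left(3 \right)} 7 w} = \frac{1}{3 \left(2 + 3\right) 7 \left(-3\right)} = \frac{1}{3 \cdot 5 \cdot 7 \left(-3\right)} = \frac{1}{15 \cdot 7 \left(-3\right)} = \frac{1}{105 \left(-3\right)} = \frac{1}{-315} = - \frac{1}{315}$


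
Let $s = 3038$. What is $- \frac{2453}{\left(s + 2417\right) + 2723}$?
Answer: $- \frac{2453}{8178} \approx -0.29995$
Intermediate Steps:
$- \frac{2453}{\left(s + 2417\right) + 2723} = - \frac{2453}{\left(3038 + 2417\right) + 2723} = - \frac{2453}{5455 + 2723} = - \frac{2453}{8178}$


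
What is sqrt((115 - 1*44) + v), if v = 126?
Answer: sqrt(197) ≈ 14.036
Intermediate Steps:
sqrt((115 - 1*44) + v) = sqrt((115 - 1*44) + 126) = sqrt((115 - 44) + 126) = sqrt(71 + 126) = sqrt(197)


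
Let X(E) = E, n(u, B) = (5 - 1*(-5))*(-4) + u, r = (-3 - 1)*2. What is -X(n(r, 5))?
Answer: 48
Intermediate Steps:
r = -8 (r = -4*2 = -8)
n(u, B) = -40 + u (n(u, B) = (5 + 5)*(-4) + u = 10*(-4) + u = -40 + u)
-X(n(r, 5)) = -(-40 - 8) = -1*(-48) = 48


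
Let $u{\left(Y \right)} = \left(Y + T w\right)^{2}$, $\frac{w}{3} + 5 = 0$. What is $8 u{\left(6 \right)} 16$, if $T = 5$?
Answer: $609408$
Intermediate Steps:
$w = -15$ ($w = -15 + 3 \cdot 0 = -15 + 0 = -15$)
$u{\left(Y \right)} = \left(-75 + Y\right)^{2}$ ($u{\left(Y \right)} = \left(Y + 5 \left(-15\right)\right)^{2} = \left(Y - 75\right)^{2} = \left(-75 + Y\right)^{2}$)
$8 u{\left(6 \right)} 16 = 8 \left(-75 + 6\right)^{2} \cdot 16 = 8 \left(-69\right)^{2} \cdot 16 = 8 \cdot 4761 \cdot 16 = 38088 \cdot 16 = 609408$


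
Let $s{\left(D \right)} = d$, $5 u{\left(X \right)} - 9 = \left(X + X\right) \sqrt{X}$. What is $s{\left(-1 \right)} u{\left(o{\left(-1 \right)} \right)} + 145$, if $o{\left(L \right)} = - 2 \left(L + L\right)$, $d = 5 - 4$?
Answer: $150$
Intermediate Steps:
$d = 1$ ($d = 5 - 4 = 1$)
$o{\left(L \right)} = - 4 L$ ($o{\left(L \right)} = - 2 \cdot 2 L = - 4 L$)
$u{\left(X \right)} = \frac{9}{5} + \frac{2 X^{\frac{3}{2}}}{5}$ ($u{\left(X \right)} = \frac{9}{5} + \frac{\left(X + X\right) \sqrt{X}}{5} = \frac{9}{5} + \frac{2 X \sqrt{X}}{5} = \frac{9}{5} + \frac{2 X^{\frac{3}{2}}}{5}$)
$s{\left(D \right)} = 1$
$s{\left(-1 \right)} u{\left(o{\left(-1 \right)} \right)} + 145 = 1 \left(\frac{9}{5} + \frac{2 \left(\left(-4\right) \left(-1\right)\right)^{\frac{3}{2}}}{5}\right) + 145 = 1 \left(\frac{9}{5} + \frac{2 \cdot 4^{\frac{3}{2}}}{5}\right) + 145 = 1 \left(\frac{9}{5} + \frac{2}{5} \cdot 8\right) + 145 = 1 \left(\frac{9}{5} + \frac{16}{5}\right) + 145 = 1 \cdot 5 + 145 = 5 + 145 = 150$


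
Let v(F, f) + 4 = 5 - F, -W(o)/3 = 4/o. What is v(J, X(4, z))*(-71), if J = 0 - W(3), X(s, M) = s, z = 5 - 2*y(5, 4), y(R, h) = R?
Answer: 213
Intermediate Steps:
W(o) = -12/o
z = -5 (z = 5 - 2*5 = 5 - 10 = -5)
J = 4 (J = 0 - (-12)/3 = 0 - 1*(-4) = 0 + 4 = 4)
v(F, f) = 1 - F (v(F, f) = -4 + (5 - F) = 1 - F)
v(J, X(4, z))*(-71) = (1 - 1*4)*(-71) = (1 - 4)*(-71) = -3*(-71) = 213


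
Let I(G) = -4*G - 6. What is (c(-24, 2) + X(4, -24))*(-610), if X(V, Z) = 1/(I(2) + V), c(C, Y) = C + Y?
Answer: 13481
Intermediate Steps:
I(G) = -6 - 4*G
X(V, Z) = 1/(-14 + V) (X(V, Z) = 1/((-6 - 4*2) + V) = 1/((-6 - 8) + V) = 1/(-14 + V))
(c(-24, 2) + X(4, -24))*(-610) = ((-24 + 2) + 1/(-14 + 4))*(-610) = (-22 + 1/(-10))*(-610) = (-22 - 1/10)*(-610) = -221/10*(-610) = 13481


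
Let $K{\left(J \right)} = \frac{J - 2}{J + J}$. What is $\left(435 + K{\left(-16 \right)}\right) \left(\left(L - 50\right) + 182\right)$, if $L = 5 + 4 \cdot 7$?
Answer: $\frac{1149885}{16} \approx 71868.0$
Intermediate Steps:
$K{\left(J \right)} = \frac{-2 + J}{2 J}$
$L = 33$ ($L = 5 + 28 = 33$)
$\left(435 + K{\left(-16 \right)}\right) \left(\left(L - 50\right) + 182\right) = \left(435 + \frac{-2 - 16}{2 \left(-16\right)}\right) \left(\left(33 - 50\right) + 182\right) = \left(435 + \frac{1}{2} \left(- \frac{1}{16}\right) \left(-18\right)\right) \left(-17 + 182\right) = \left(435 + \frac{9}{16}\right) 165 = \frac{6969}{16} \cdot 165 = \frac{1149885}{16}$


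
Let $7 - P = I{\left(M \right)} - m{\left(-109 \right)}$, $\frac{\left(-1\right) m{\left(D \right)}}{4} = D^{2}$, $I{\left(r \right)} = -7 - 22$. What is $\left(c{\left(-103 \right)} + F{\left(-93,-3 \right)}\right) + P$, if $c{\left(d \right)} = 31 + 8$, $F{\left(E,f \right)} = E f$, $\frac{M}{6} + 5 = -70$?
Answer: $-47170$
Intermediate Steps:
$M = -450$ ($M = -30 + 6 \left(-70\right) = -30 - 420 = -450$)
$I{\left(r \right)} = -29$ ($I{\left(r \right)} = -7 - 22 = -29$)
$m{\left(D \right)} = - 4 D^{2}$
$c{\left(d \right)} = 39$
$P = -47488$ ($P = 7 - \left(-29 - - 4 \left(-109\right)^{2}\right) = 7 - \left(-29 - \left(-4\right) 11881\right) = 7 - \left(-29 - -47524\right) = 7 - \left(-29 + 47524\right) = 7 - 47495 = -47488$)
$\left(c{\left(-103 \right)} + F{\left(-93,-3 \right)}\right) + P = \left(39 - -279\right) - 47488 = \left(39 + 279\right) - 47488 = 318 - 47488 = -47170$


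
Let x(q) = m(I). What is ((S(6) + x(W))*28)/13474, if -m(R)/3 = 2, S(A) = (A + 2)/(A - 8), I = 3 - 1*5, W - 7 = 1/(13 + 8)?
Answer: -140/6737 ≈ -0.020781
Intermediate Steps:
W = 148/21 (W = 7 + 1/(13 + 8) = 7 + 1/21 = 148/21 ≈ 7.0476)
I = -2 (I = 3 - 5 = -2)
S(A) = (2 + A)/(-8 + A)
m(R) = -6 (m(R) = -3*2 = -6)
x(q) = -6
((S(6) + x(W))*28)/13474 = (((2 + 6)/(-8 + 6) - 6)*28)/13474 = ((8/(-2) - 6)*28)*(1/13474) = ((-1/2*8 - 6)*28)*(1/13474) = ((-4 - 6)*28)*(1/13474) = -10*28*(1/13474) = -280*1/13474 = -140/6737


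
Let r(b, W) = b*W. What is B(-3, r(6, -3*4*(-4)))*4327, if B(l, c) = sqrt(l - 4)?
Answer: 4327*I*sqrt(7) ≈ 11448.0*I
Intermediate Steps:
r(b, W) = W*b
B(l, c) = sqrt(-4 + l)
B(-3, r(6, -3*4*(-4)))*4327 = sqrt(-4 - 3)*4327 = sqrt(-7)*4327 = (I*sqrt(7))*4327 = 4327*I*sqrt(7)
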